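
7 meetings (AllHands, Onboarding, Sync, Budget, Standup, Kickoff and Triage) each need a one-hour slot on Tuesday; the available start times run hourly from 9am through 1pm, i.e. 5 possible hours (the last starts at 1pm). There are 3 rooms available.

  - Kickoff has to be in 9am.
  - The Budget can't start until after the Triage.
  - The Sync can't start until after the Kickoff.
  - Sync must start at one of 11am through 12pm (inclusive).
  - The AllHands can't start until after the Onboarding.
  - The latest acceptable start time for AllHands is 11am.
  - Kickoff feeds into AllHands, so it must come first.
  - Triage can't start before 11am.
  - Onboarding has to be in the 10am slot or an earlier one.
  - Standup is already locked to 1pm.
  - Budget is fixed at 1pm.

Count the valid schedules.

Splitting on AllHands: it can be 10am (4), 11am (8). Listing each branch's schedules as (Onboarding, Sync, Budget, Standup, Kickoff, Triage):
AllHands=10am: (9am,11am,1pm,1pm,9am,11am) (9am,11am,1pm,1pm,9am,12pm) (9am,12pm,1pm,1pm,9am,11am) (9am,12pm,1pm,1pm,9am,12pm) — 4.
AllHands=11am: (9am,11am,1pm,1pm,9am,11am) (9am,11am,1pm,1pm,9am,12pm) (9am,12pm,1pm,1pm,9am,11am) (9am,12pm,1pm,1pm,9am,12pm) (10am,11am,1pm,1pm,9am,11am) (10am,11am,1pm,1pm,9am,12pm) (10am,12pm,1pm,1pm,9am,11am) (10am,12pm,1pm,1pm,9am,12pm) — 8.
Summing: 4 + 8 = 12.

12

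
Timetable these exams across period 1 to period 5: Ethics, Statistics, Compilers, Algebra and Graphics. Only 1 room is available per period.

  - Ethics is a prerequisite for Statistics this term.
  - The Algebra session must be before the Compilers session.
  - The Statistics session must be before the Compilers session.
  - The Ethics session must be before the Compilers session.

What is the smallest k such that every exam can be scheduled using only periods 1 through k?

The precedence chain requires at least 3 distinct periods.
With at most 1 per period and 5 exams, at least 5 periods are needed.
5 works (last occupied period: period 5): for example Ethics in period 1, Graphics in period 5, Compilers in period 4, Algebra in period 3, Statistics in period 2.

5 periods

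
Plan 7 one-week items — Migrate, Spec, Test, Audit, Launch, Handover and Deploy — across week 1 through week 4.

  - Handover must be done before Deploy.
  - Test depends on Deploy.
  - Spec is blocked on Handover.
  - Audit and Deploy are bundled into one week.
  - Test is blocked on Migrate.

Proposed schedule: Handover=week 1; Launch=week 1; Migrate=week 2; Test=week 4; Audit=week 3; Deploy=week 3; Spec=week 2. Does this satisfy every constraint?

Yes, all constraints hold

Test depends on Deploy — holds.
Handover must be done before Deploy — holds.
Spec is blocked on Handover — holds.
Audit and Deploy are bundled into one week — holds.
Test is blocked on Migrate — holds.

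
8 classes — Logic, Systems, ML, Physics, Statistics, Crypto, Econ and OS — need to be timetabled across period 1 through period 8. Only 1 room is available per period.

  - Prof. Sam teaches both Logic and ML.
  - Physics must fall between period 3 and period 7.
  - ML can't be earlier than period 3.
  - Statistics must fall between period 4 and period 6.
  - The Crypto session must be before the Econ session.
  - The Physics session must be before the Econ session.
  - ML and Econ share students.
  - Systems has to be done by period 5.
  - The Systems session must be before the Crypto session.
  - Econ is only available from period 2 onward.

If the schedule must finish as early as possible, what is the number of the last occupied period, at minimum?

period 8

The precedence chain requires at least 3 distinct periods.
With at most 1 per period and 8 classes, at least 8 periods are needed.
Statistics can't be placed before period 4, so the schedule must run through at least period 4.
8 works (last occupied period: period 8): for example ML -> period 5; Systems -> period 1; Crypto -> period 2; OS -> period 8; Physics -> period 3; Econ -> period 6; Statistics -> period 4; Logic -> period 7.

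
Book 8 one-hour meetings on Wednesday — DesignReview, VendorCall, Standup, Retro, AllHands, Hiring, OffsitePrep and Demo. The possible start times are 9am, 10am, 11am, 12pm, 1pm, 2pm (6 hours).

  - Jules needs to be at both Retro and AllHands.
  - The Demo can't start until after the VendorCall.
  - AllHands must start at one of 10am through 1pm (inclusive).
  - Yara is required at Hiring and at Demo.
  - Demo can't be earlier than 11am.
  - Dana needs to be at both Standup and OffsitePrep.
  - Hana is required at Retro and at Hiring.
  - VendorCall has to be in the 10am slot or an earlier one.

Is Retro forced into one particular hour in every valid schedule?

No

Retro can be 9am (e.g. Retro in 9am; Demo in 11am; DesignReview in 9am; OffsitePrep in 10am; VendorCall in 9am; AllHands in 10am; Hiring in 10am; Standup in 9am) or 10am (e.g. OffsitePrep=10am, VendorCall=9am, Retro=10am, Demo=11am, Standup=9am, Hiring=9am, AllHands=11am, DesignReview=9am).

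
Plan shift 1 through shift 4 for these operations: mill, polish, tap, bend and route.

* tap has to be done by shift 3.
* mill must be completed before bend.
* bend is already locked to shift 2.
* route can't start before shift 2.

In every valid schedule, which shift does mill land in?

shift 1

Downstream work caps mill at shift 1.
So mill is pinned to shift 1.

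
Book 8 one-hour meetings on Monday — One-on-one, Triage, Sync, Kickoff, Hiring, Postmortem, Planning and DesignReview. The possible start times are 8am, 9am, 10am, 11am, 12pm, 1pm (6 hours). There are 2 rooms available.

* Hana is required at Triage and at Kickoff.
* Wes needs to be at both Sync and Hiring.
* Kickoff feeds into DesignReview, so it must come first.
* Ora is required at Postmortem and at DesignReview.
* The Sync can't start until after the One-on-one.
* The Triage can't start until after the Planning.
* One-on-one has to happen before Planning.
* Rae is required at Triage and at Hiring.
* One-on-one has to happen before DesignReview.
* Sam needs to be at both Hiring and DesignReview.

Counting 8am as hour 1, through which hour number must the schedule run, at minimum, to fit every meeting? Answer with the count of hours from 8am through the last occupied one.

4

The precedence chain requires at least 3 distinct hours.
With at most 2 per hour and 8 meetings, at least 4 hours are needed.
4 works (last occupied hour: 11am): for example Planning in 9am; Triage in 10am; Hiring in 11am; Kickoff in 8am; Sync in 10am; One-on-one in 8am; Postmortem in 11am; DesignReview in 9am.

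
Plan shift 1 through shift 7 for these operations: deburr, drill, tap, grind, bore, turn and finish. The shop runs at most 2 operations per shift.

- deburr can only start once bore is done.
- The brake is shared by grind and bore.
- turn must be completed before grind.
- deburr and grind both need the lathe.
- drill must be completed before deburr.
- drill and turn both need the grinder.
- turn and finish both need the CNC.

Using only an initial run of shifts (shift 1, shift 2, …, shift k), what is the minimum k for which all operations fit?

The precedence chain requires at least 2 distinct shifts.
With at most 2 per shift and 7 operations, at least 4 shifts are needed.
4 works (last occupied shift: shift 4): for example turn in shift 2; drill in shift 1; finish in shift 4; deburr in shift 2; tap in shift 3; grind in shift 3; bore in shift 1.

4 shifts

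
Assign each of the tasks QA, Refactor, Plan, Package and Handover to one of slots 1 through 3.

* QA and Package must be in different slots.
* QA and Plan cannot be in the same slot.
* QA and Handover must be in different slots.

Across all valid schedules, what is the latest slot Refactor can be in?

Refactor at 3 is achievable: Handover in 2, Refactor in 3, Package in 2, QA in 1, Plan in 2.

3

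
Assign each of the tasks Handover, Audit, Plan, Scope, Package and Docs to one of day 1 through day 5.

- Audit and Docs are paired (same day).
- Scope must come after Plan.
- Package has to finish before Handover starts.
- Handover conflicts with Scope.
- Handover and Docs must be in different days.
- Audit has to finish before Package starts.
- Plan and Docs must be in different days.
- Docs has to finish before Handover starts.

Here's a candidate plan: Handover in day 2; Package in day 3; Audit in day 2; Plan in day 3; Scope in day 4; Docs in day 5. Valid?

Invalid. Docs has to finish before Handover starts.

Audit has to finish before Package starts — holds.
Handover conflicts with Scope — holds.
Package has to finish before Handover starts — violated.
Docs has to finish before Handover starts — violated.
Audit and Docs are paired (same day) — violated.
Handover and Docs must be in different days — holds.
Plan and Docs must be in different days — holds.
Scope must come after Plan — holds.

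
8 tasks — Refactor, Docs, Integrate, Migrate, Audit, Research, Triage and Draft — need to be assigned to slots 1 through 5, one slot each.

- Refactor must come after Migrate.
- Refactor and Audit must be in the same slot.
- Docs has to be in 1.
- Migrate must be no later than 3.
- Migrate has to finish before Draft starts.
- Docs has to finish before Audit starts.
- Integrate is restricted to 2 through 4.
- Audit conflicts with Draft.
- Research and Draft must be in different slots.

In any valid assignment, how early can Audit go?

Precedence pushes Audit to at least 2.
Audit at 2 is achievable: Migrate in 1, Audit in 2, Integrate in 2, Docs in 1, Research in 1, Triage in 1, Draft in 3, Refactor in 2.

2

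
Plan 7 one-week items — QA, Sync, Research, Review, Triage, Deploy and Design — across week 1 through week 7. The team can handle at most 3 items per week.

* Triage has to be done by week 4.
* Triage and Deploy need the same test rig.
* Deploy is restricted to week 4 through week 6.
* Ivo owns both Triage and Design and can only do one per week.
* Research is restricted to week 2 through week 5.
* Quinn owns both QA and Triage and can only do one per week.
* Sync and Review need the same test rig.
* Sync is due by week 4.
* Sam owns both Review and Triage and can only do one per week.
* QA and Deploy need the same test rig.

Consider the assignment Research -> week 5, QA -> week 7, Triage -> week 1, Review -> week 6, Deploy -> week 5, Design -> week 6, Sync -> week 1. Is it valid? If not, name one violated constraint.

Yes

Research is restricted to week 2 through week 5 — holds.
Sync and Review need the same test rig — holds.
Ivo owns both Triage and Design and can only do one per week — holds.
QA and Deploy need the same test rig — holds.
Triage and Deploy need the same test rig — holds.
Triage has to be done by week 4 — holds.
Deploy is restricted to week 4 through week 6 — holds.
Quinn owns both QA and Triage and can only do one per week — holds.
Sam owns both Review and Triage and can only do one per week — holds.
The team can handle at most 3 items per week — holds.
Sync is due by week 4 — holds.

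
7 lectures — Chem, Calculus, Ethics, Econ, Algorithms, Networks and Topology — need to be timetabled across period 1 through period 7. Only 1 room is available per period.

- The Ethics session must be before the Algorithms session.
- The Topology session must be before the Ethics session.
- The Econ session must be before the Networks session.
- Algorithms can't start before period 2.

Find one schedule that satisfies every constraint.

Topology in period 1; Chem in period 6; Econ in period 4; Ethics in period 2; Networks in period 5; Algorithms in period 3; Calculus in period 7

Checking: Econ(period 4) before Networks(period 5); Ethics(period 2) before Algorithms(period 3); Topology(period 1) before Ethics(period 2); Algorithms=period 3 in [period 2,period 7]; max 1 per period (cap 1).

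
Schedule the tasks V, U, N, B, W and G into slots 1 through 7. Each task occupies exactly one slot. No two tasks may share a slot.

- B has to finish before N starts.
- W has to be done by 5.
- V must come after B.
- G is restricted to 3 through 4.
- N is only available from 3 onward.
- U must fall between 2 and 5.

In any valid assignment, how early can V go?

2

Precedence pushes V to at least 2.
V at 2 is achievable: N -> 6, B -> 1, V -> 2, U -> 4, G -> 3, W -> 5.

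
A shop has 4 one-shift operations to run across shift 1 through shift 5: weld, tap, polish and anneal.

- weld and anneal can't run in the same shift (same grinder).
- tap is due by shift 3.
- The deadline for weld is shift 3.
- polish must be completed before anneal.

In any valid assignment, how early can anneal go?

shift 2

Precedence pushes anneal to at least shift 2.
anneal at shift 2 is achievable: polish in shift 1; anneal in shift 2; weld in shift 1; tap in shift 1.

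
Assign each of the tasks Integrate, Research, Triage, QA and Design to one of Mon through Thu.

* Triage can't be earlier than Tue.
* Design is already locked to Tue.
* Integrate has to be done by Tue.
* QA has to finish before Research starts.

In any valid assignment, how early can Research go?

Precedence pushes Research to at least Tue.
Research at Tue is achievable: Research in Tue, Integrate in Mon, Triage in Tue, Design in Tue, QA in Mon.

Tue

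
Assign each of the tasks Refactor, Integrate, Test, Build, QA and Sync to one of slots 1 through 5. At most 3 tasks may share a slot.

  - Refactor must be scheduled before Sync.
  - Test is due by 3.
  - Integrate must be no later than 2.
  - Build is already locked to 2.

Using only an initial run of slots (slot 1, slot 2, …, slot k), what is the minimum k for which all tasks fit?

The precedence chain requires at least 2 distinct slots.
With at most 3 per slot and 6 tasks, at least 2 slots are needed.
2 works (last occupied slot: 2): for example Build in 2, Integrate in 1, Test in 1, Sync in 2, Refactor in 1, QA in 2.

2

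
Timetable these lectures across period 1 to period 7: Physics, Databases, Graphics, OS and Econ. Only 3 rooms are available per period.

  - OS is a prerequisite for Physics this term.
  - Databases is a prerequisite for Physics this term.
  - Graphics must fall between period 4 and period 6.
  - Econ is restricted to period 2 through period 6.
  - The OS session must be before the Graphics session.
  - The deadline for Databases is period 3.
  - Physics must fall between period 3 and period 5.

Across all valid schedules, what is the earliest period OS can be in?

Downstream work caps OS at period 4.
OS at period 1 is achievable: Physics in period 3, Graphics in period 4, OS in period 1, Econ in period 2, Databases in period 1.

period 1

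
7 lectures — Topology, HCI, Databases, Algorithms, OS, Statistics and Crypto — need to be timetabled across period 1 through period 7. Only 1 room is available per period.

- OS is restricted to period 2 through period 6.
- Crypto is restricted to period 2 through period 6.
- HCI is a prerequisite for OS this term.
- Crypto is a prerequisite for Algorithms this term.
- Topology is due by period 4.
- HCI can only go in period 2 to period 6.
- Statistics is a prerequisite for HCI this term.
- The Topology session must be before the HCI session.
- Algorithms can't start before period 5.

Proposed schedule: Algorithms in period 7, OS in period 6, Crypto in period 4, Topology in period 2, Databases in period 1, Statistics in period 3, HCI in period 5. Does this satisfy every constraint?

Algorithms can't start before period 5 — holds.
The Topology session must be before the HCI session — holds.
Topology is due by period 4 — holds.
Crypto is a prerequisite for Algorithms this term — holds.
Only 1 room is available per period — holds.
Crypto is restricted to period 2 through period 6 — holds.
HCI is a prerequisite for OS this term — holds.
Statistics is a prerequisite for HCI this term — holds.
HCI can only go in period 2 to period 6 — holds.
OS is restricted to period 2 through period 6 — holds.

Valid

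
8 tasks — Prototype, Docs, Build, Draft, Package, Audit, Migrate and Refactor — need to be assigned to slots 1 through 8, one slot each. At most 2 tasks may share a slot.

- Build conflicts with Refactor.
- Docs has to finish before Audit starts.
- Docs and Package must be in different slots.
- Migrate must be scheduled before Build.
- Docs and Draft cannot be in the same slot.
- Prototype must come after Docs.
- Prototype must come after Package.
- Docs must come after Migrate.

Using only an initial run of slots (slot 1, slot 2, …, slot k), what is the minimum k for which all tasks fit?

4 slots

The precedence chain requires at least 3 distinct slots.
With at most 2 per slot and 8 tasks, at least 4 slots are needed.
4 works (last occupied slot: 4): for example Package -> 1, Draft -> 4, Audit -> 3, Docs -> 2, Refactor -> 4, Prototype -> 3, Build -> 2, Migrate -> 1.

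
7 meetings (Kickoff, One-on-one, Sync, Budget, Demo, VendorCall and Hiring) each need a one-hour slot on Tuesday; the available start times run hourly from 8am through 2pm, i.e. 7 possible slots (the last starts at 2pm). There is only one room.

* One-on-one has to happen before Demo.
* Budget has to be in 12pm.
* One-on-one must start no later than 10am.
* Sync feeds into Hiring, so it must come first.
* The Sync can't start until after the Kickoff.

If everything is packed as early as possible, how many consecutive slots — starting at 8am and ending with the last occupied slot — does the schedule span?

The precedence chain requires at least 3 distinct slots.
With at most 1 per slot and 7 meetings, at least 7 slots are needed.
Budget can't be placed before 12pm — that is slot 5 counting from 8am — so the schedule must run through at least 5 slots.
7 works (last occupied slot: 2pm): for example Hiring=1pm; One-on-one=8am; Budget=12pm; VendorCall=2pm; Demo=11am; Kickoff=9am; Sync=10am.

7 slots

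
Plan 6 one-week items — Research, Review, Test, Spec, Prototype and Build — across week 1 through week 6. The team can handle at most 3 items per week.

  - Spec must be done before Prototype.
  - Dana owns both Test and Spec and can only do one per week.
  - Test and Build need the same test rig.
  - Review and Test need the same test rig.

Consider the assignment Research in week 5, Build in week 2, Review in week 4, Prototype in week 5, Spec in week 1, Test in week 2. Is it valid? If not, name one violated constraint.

The team can handle at most 3 items per week — holds.
Test and Build need the same test rig — violated.
Review and Test need the same test rig — holds.
Dana owns both Test and Spec and can only do one per week — holds.
Spec must be done before Prototype — holds.

No. Test and Build need the same test rig is not satisfied.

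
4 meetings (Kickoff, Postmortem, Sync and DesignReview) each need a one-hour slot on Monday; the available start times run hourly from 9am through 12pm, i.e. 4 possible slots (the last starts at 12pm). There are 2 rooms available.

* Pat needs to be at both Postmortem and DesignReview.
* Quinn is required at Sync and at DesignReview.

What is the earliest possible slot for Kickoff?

9am

Kickoff at 9am is achievable: Sync=10am; Postmortem=9am; Kickoff=9am; DesignReview=11am.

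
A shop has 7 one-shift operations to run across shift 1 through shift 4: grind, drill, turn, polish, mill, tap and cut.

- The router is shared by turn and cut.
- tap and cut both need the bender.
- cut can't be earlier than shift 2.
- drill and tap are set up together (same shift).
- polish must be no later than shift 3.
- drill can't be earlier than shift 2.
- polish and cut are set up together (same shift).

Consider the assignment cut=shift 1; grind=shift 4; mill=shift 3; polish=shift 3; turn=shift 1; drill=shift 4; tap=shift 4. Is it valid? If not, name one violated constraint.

Invalid. cut can't be earlier than shift 2.

tap and cut both need the bender — holds.
polish and cut are set up together (same shift) — violated.
cut can't be earlier than shift 2 — violated.
drill can't be earlier than shift 2 — holds.
The router is shared by turn and cut — violated.
drill and tap are set up together (same shift) — holds.
polish must be no later than shift 3 — holds.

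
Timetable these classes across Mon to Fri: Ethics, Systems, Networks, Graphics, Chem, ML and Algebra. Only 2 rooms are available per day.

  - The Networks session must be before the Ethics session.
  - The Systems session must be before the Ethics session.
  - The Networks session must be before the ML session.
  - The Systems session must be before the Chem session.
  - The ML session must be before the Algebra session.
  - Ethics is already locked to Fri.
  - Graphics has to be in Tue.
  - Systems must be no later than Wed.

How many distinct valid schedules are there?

51

Splitting on Systems: it can be Mon (28), Tue (9), Wed (14). Listing each branch's schedules as (Ethics, Networks, Graphics, Chem, ML, Algebra):
Systems=Mon: (Fri,Mon,Tue,Tue,Wed,Thu) (Fri,Mon,Tue,Tue,Wed,Fri) (Fri,Mon,Tue,Tue,Thu,Fri) (Fri,Mon,Tue,Wed,Tue,Wed) (Fri,Mon,Tue,Wed,Tue,Thu) (Fri,Mon,Tue,Wed,Tue,Fri) (Fri,Mon,Tue,Wed,Wed,Thu) (Fri,Mon,Tue,Wed,Wed,Fri) (Fri,Mon,Tue,Wed,Thu,Fri) (Fri,Mon,Tue,Thu,Tue,Wed) (Fri,Mon,Tue,Thu,Tue,Thu) (Fri,Mon,Tue,Thu,Tue,Fri) (Fri,Mon,Tue,Thu,Wed,Thu) (Fri,Mon,Tue,Thu,Wed,Fri) (Fri,Mon,Tue,Thu,Thu,Fri) (Fri,Mon,Tue,Fri,Tue,Wed) (Fri,Mon,Tue,Fri,Tue,Thu) (Fri,Mon,Tue,Fri,Wed,Thu) (Fri,Tue,Tue,Wed,Wed,Thu) (Fri,Tue,Tue,Wed,Wed,Fri) (Fri,Tue,Tue,Wed,Thu,Fri) (Fri,Tue,Tue,Thu,Wed,Thu) (Fri,Tue,Tue,Thu,Wed,Fri) (Fri,Tue,Tue,Thu,Thu,Fri) (Fri,Tue,Tue,Fri,Wed,Thu) (Fri,Wed,Tue,Tue,Thu,Fri) (Fri,Wed,Tue,Wed,Thu,Fri) (Fri,Wed,Tue,Thu,Thu,Fri) — 28.
Systems=Tue: (Fri,Mon,Tue,Wed,Wed,Thu) (Fri,Mon,Tue,Wed,Wed,Fri) (Fri,Mon,Tue,Wed,Thu,Fri) (Fri,Mon,Tue,Thu,Wed,Thu) (Fri,Mon,Tue,Thu,Wed,Fri) (Fri,Mon,Tue,Thu,Thu,Fri) (Fri,Mon,Tue,Fri,Wed,Thu) (Fri,Wed,Tue,Wed,Thu,Fri) (Fri,Wed,Tue,Thu,Thu,Fri) — 9.
Systems=Wed: (Fri,Mon,Tue,Thu,Tue,Wed) (Fri,Mon,Tue,Thu,Tue,Thu) (Fri,Mon,Tue,Thu,Tue,Fri) (Fri,Mon,Tue,Thu,Wed,Thu) (Fri,Mon,Tue,Thu,Wed,Fri) (Fri,Mon,Tue,Thu,Thu,Fri) (Fri,Mon,Tue,Fri,Tue,Wed) (Fri,Mon,Tue,Fri,Tue,Thu) (Fri,Mon,Tue,Fri,Wed,Thu) (Fri,Tue,Tue,Thu,Wed,Thu) (Fri,Tue,Tue,Thu,Wed,Fri) (Fri,Tue,Tue,Thu,Thu,Fri) (Fri,Tue,Tue,Fri,Wed,Thu) (Fri,Wed,Tue,Thu,Thu,Fri) — 14.
Summing: 28 + 9 + 14 = 51.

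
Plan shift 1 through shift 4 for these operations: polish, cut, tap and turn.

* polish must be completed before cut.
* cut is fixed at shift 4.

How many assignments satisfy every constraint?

48

Splitting on polish: it can be shift 1 (16), shift 2 (16), shift 3 (16). Listing each branch's schedules as (cut, tap, turn) by shift number:
polish=shift 1: (4,1,1) (4,1,2) (4,1,3) (4,1,4) (4,2,1) (4,2,2) (4,2,3) (4,2,4) (4,3,1) (4,3,2) (4,3,3) (4,3,4) (4,4,1) (4,4,2) (4,4,3) (4,4,4) — 16.
polish=shift 2: (4,1,1) (4,1,2) (4,1,3) (4,1,4) (4,2,1) (4,2,2) (4,2,3) (4,2,4) (4,3,1) (4,3,2) (4,3,3) (4,3,4) (4,4,1) (4,4,2) (4,4,3) (4,4,4) — 16.
polish=shift 3: (4,1,1) (4,1,2) (4,1,3) (4,1,4) (4,2,1) (4,2,2) (4,2,3) (4,2,4) (4,3,1) (4,3,2) (4,3,3) (4,3,4) (4,4,1) (4,4,2) (4,4,3) (4,4,4) — 16.
Summing: 16 + 16 + 16 = 48.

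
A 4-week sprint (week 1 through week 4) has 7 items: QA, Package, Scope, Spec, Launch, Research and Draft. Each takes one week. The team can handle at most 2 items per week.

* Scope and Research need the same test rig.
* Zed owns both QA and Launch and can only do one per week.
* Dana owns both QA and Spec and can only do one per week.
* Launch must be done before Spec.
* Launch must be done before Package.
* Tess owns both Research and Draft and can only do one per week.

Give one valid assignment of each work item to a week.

Scope in week 1, Package in week 2, Spec in week 2, Draft in week 4, Research in week 3, Launch in week 1, QA in week 3

Checking: Launch(week 1) before Spec(week 2); Launch(week 1) before Package(week 2); Research(week 3) != Draft(week 4); Scope(week 1) != Research(week 3); QA(week 3) != Spec(week 2); QA(week 3) != Launch(week 1); max 2 per week (cap 2).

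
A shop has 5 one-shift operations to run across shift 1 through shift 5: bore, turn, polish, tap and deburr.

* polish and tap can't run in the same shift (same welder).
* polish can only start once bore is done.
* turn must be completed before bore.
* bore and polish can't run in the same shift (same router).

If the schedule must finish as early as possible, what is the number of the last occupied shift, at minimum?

shift 3

The precedence chain requires at least 3 distinct shifts.
3 works (last occupied shift: shift 3): for example deburr=shift 1; polish=shift 3; turn=shift 1; tap=shift 1; bore=shift 2.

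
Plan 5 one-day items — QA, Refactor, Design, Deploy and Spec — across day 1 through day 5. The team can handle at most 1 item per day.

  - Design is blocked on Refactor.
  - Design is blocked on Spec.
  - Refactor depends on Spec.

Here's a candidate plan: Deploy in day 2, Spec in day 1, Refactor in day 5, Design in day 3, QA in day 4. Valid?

Design is blocked on Refactor — violated.
Refactor depends on Spec — holds.
The team can handle at most 1 item per day — holds.
Design is blocked on Spec — holds.

No — it violates: Design is blocked on Refactor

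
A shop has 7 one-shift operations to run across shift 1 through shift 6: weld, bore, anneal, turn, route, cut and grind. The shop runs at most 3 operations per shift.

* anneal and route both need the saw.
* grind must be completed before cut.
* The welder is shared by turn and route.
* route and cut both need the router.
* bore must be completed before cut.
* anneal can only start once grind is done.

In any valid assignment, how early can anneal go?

shift 2

Precedence pushes anneal to at least shift 2.
anneal at shift 2 is achievable: bore=shift 1, grind=shift 1, turn=shift 2, cut=shift 2, weld=shift 1, anneal=shift 2, route=shift 3.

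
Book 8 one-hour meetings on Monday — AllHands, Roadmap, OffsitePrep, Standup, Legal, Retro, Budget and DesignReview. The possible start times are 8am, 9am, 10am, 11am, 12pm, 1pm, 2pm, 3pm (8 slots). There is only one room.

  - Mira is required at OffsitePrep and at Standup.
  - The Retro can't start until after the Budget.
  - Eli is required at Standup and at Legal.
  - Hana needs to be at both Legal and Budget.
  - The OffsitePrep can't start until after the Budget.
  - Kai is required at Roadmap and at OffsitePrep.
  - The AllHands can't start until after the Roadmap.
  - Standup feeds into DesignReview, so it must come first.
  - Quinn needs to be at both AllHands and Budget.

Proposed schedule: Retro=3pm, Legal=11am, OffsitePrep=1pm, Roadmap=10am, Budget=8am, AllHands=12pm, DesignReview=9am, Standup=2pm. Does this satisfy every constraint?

No — it violates: Standup feeds into DesignReview, so it must come first

Eli is required at Standup and at Legal — holds.
Kai is required at Roadmap and at OffsitePrep — holds.
Quinn needs to be at both AllHands and Budget — holds.
The OffsitePrep can't start until after the Budget — holds.
Standup feeds into DesignReview, so it must come first — violated.
The Retro can't start until after the Budget — holds.
Mira is required at OffsitePrep and at Standup — holds.
The AllHands can't start until after the Roadmap — holds.
Hana needs to be at both Legal and Budget — holds.
There is only one room — holds.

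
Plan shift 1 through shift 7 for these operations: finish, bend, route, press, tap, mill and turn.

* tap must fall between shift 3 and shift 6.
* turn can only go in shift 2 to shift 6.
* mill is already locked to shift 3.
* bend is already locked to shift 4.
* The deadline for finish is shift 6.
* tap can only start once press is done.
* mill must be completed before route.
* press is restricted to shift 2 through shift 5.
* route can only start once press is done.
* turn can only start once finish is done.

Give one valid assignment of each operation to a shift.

press -> shift 2, mill -> shift 3, turn -> shift 2, tap -> shift 3, bend -> shift 4, route -> shift 4, finish -> shift 1

Checking: press(shift 2) before tap(shift 3); mill(shift 3) before route(shift 4); press(shift 2) before route(shift 4); finish(shift 1) before turn(shift 2); turn=shift 2 in [shift 2,shift 6]; tap=shift 3 in [shift 3,shift 6]; mill=shift 3 in [shift 3,shift 3]; press=shift 2 in [shift 2,shift 5]; bend=shift 4 in [shift 4,shift 4]; finish=shift 1 in [shift 1,shift 6].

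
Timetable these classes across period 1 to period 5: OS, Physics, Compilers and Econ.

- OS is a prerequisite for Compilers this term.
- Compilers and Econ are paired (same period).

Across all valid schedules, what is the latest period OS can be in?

Downstream work caps OS at period 4.
OS at period 4 is achievable: Compilers in period 5, Econ in period 5, OS in period 4, Physics in period 1.

period 4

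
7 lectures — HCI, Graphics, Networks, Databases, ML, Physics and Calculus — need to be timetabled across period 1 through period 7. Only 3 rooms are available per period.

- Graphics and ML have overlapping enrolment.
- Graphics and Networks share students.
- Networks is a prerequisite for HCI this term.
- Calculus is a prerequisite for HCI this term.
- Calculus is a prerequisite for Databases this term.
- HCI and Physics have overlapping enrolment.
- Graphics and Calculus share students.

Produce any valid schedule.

Calculus in period 1; Physics in period 3; Databases in period 2; Networks in period 1; ML in period 1; Graphics in period 2; HCI in period 2

Checking: Networks(period 1) before HCI(period 2); Calculus(period 1) before Databases(period 2); Calculus(period 1) before HCI(period 2); Graphics(period 2) != Networks(period 1); Graphics(period 2) != ML(period 1); HCI(period 2) != Physics(period 3); Graphics(period 2) != Calculus(period 1); max 3 per period (cap 3).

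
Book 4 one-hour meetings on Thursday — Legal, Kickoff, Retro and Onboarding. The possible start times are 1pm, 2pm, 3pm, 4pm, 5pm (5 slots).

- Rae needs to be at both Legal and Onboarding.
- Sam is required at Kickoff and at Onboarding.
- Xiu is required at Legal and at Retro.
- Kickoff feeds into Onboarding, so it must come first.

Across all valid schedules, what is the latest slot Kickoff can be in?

4pm

Downstream work caps Kickoff at 4pm.
Kickoff at 4pm is achievable: Retro -> 2pm, Legal -> 1pm, Onboarding -> 5pm, Kickoff -> 4pm.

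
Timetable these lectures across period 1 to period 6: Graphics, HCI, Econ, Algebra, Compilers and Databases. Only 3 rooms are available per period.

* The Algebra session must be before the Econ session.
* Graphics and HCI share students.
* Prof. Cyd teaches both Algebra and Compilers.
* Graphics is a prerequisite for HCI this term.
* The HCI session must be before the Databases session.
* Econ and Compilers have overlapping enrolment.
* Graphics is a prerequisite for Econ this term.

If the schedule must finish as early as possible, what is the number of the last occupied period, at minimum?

3

The precedence chain requires at least 3 distinct periods.
With at most 3 per period and 6 lectures, at least 2 periods are needed.
3 works (last occupied period: period 3): for example Compilers=period 3; Databases=period 3; Graphics=period 1; Econ=period 2; HCI=period 2; Algebra=period 1.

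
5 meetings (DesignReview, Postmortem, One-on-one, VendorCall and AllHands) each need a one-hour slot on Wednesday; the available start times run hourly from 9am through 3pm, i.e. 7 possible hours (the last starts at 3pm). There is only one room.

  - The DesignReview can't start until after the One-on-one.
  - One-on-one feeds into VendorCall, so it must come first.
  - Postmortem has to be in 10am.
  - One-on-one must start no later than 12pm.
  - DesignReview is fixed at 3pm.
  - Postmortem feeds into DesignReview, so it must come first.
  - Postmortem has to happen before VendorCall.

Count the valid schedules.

27

Splitting on One-on-one: it can be 9am (12), 11am (9), 12pm (6). Listing each branch's schedules as (DesignReview, Postmortem, VendorCall, AllHands):
One-on-one=9am: (3pm,10am,11am,12pm) (3pm,10am,11am,1pm) (3pm,10am,11am,2pm) (3pm,10am,12pm,11am) (3pm,10am,12pm,1pm) (3pm,10am,12pm,2pm) (3pm,10am,1pm,11am) (3pm,10am,1pm,12pm) (3pm,10am,1pm,2pm) (3pm,10am,2pm,11am) (3pm,10am,2pm,12pm) (3pm,10am,2pm,1pm) — 12.
One-on-one=11am: (3pm,10am,12pm,9am) (3pm,10am,12pm,1pm) (3pm,10am,12pm,2pm) (3pm,10am,1pm,9am) (3pm,10am,1pm,12pm) (3pm,10am,1pm,2pm) (3pm,10am,2pm,9am) (3pm,10am,2pm,12pm) (3pm,10am,2pm,1pm) — 9.
One-on-one=12pm: (3pm,10am,1pm,9am) (3pm,10am,1pm,11am) (3pm,10am,1pm,2pm) (3pm,10am,2pm,9am) (3pm,10am,2pm,11am) (3pm,10am,2pm,1pm) — 6.
Summing: 12 + 9 + 6 = 27.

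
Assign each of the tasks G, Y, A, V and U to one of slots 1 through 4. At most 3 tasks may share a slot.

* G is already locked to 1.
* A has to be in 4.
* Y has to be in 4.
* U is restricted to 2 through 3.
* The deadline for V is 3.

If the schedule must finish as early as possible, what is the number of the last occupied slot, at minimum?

slot 4

With at most 3 per slot and 5 tasks, at least 2 slots are needed.
Y can't be placed before 4, so the schedule must run through at least slot 4.
4 works (last occupied slot: 4): for example U=2; G=1; Y=4; A=4; V=1.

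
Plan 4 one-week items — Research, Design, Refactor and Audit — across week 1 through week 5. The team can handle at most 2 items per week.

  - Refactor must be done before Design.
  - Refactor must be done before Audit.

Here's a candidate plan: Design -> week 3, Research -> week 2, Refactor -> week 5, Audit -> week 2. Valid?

Refactor must be done before Design — violated.
The team can handle at most 2 items per week — holds.
Refactor must be done before Audit — violated.

No. Refactor must be done before Audit is not satisfied.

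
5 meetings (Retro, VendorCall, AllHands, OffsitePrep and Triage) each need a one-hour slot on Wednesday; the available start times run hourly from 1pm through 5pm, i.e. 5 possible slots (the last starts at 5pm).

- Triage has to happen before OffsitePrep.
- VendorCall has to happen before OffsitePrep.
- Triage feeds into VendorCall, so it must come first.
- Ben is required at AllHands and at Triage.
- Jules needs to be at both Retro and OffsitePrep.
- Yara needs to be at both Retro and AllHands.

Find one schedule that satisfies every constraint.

Retro=1pm, AllHands=2pm, VendorCall=2pm, OffsitePrep=3pm, Triage=1pm

Checking: Triage(1pm) before OffsitePrep(3pm); Triage(1pm) before VendorCall(2pm); VendorCall(2pm) before OffsitePrep(3pm); Retro(1pm) != OffsitePrep(3pm); Retro(1pm) != AllHands(2pm); AllHands(2pm) != Triage(1pm).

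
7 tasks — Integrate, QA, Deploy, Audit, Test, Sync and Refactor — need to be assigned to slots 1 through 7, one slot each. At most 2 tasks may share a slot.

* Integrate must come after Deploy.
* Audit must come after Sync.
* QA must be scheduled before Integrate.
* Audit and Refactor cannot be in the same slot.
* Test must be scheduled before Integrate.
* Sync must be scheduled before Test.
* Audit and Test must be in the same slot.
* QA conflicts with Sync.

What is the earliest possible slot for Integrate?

4

Precedence pushes Integrate to at least 3.
Integrate at 4 is achievable: Deploy=1, Refactor=3, Sync=1, Test=2, QA=3, Audit=2, Integrate=4.
Nothing earlier works — the conflict and capacity constraints rule out every slot before 4.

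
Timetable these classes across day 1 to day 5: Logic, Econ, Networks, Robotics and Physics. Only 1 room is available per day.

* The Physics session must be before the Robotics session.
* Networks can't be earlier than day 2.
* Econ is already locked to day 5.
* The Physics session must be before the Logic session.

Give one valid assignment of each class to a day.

Robotics -> day 4, Physics -> day 1, Econ -> day 5, Logic -> day 3, Networks -> day 2

Checking: Physics(day 1) before Logic(day 3); Physics(day 1) before Robotics(day 4); Networks=day 2 in [day 2,day 5]; Econ=day 5 in [day 5,day 5]; max 1 per day (cap 1).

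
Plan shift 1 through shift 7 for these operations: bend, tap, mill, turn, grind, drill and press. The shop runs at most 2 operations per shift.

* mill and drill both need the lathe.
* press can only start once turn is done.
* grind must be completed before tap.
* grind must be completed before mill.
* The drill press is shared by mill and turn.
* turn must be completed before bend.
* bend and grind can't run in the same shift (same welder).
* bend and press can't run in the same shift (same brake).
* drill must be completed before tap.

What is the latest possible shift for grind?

Downstream work caps grind at shift 6.
grind at shift 6 is achievable: turn=shift 1; press=shift 3; mill=shift 7; tap=shift 7; drill=shift 1; bend=shift 2; grind=shift 6.

shift 6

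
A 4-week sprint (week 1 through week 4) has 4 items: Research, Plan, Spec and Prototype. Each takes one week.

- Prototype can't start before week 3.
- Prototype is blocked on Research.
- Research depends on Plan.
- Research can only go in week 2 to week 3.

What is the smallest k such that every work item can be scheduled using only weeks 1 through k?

The precedence chain requires at least 3 distinct weeks.
3 works (last occupied week: week 3): for example Spec=week 1; Prototype=week 3; Research=week 2; Plan=week 1.

3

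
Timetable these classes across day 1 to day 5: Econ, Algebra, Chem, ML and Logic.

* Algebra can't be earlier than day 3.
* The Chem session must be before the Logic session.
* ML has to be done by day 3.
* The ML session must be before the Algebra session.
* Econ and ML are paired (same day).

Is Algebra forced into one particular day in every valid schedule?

Algebra can be day 3 (e.g. Algebra=day 3; Chem=day 1; ML=day 1; Logic=day 2; Econ=day 1) or day 4 (e.g. Econ -> day 1, Algebra -> day 4, Logic -> day 2, Chem -> day 1, ML -> day 1).

No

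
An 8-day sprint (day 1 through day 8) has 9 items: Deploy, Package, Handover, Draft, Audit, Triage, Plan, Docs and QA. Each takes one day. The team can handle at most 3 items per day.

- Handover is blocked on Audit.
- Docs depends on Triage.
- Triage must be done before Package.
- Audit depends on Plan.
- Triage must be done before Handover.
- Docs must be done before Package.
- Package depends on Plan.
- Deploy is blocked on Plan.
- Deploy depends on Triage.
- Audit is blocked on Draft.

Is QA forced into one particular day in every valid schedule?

QA can be day 1 (e.g. Package in day 3, Deploy in day 2, Handover in day 4, Draft in day 2, Triage in day 1, QA in day 1, Plan in day 1, Audit in day 3, Docs in day 2) or day 2 (e.g. QA -> day 2; Draft -> day 1; Plan -> day 1; Deploy -> day 3; Package -> day 3; Docs -> day 2; Audit -> day 2; Handover -> day 3; Triage -> day 1).

No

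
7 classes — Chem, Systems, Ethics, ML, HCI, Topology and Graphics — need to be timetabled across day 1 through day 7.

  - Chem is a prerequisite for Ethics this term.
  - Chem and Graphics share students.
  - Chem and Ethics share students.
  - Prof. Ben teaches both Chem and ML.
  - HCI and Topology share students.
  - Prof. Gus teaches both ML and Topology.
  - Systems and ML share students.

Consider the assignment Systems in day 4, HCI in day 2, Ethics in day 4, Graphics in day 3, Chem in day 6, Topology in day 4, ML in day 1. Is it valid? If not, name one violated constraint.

Chem and Graphics share students — holds.
Chem is a prerequisite for Ethics this term — violated.
HCI and Topology share students — holds.
Systems and ML share students — holds.
Chem and Ethics share students — holds.
Prof. Gus teaches both ML and Topology — holds.
Prof. Ben teaches both Chem and ML — holds.

No. Chem is a prerequisite for Ethics this term is not satisfied.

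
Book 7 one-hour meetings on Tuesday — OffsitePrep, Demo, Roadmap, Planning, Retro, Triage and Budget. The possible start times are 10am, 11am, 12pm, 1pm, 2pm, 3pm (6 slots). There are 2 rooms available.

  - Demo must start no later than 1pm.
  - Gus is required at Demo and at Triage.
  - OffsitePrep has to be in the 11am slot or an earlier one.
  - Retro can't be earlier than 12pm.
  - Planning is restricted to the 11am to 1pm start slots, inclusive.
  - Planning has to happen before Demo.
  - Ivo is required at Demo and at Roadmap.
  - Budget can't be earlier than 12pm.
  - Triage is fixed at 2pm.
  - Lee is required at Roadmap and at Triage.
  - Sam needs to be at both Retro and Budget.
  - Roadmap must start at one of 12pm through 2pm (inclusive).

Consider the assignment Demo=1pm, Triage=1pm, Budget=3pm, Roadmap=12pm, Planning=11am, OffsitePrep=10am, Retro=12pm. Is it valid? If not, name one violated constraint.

No — it violates: Gus is required at Demo and at Triage

Roadmap must start at one of 12pm through 2pm (inclusive) — holds.
Lee is required at Roadmap and at Triage — holds.
Demo must start no later than 1pm — holds.
Ivo is required at Demo and at Roadmap — holds.
Sam needs to be at both Retro and Budget — holds.
Triage is fixed at 2pm — violated.
Planning is restricted to the 11am to 1pm start slots, inclusive — holds.
OffsitePrep has to be in the 11am slot or an earlier one — holds.
Budget can't be earlier than 12pm — holds.
There are 2 rooms available — holds.
Gus is required at Demo and at Triage — violated.
Planning has to happen before Demo — holds.
Retro can't be earlier than 12pm — holds.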